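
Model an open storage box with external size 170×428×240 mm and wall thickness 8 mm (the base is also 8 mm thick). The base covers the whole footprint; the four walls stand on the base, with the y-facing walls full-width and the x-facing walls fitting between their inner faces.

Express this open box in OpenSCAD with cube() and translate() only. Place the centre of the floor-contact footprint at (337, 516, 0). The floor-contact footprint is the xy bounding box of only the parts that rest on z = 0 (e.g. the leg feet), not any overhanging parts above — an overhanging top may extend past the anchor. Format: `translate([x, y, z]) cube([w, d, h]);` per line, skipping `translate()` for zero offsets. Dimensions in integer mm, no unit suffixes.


translate([252, 302, 0]) cube([170, 428, 8]);
translate([252, 302, 8]) cube([170, 8, 232]);
translate([252, 722, 8]) cube([170, 8, 232]);
translate([252, 310, 8]) cube([8, 412, 232]);
translate([414, 310, 8]) cube([8, 412, 232]);


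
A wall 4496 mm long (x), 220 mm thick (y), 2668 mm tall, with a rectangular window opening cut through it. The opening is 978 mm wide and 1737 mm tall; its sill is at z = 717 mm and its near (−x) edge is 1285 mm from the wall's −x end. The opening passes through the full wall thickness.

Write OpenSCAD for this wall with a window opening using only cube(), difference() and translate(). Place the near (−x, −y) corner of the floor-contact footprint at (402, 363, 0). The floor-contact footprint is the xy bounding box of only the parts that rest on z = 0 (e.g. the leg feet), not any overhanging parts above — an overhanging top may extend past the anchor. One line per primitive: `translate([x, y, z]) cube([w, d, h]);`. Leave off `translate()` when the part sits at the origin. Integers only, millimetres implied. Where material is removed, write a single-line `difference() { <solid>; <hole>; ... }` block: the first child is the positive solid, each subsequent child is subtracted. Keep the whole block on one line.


difference() { translate([402, 363, 0]) cube([4496, 220, 2668]); translate([1687, 363, 717]) cube([978, 220, 1737]); }


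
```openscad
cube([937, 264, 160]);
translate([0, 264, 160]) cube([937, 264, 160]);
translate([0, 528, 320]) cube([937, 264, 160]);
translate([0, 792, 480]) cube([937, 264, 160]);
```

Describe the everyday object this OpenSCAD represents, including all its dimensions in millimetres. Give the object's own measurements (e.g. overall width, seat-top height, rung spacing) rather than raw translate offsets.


A straight staircase of 4 solid steps. Each step is 937 mm wide (x), 264 mm deep (y, the going) and 160 mm tall (the rise). The first step rests on the floor; each subsequent step sits one going further in +y and one rise higher in +z, directly behind and above the previous step with no overlap.


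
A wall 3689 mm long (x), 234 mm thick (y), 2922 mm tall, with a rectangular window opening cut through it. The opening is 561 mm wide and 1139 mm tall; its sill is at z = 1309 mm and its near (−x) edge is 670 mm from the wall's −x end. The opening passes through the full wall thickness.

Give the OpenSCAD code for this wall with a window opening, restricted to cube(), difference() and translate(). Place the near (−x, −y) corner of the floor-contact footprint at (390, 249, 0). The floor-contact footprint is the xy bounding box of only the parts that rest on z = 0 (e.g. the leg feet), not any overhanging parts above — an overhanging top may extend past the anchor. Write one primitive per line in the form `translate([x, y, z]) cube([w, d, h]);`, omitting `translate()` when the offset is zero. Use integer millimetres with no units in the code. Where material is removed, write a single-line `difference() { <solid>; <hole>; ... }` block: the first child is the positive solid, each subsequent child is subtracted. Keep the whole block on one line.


difference() { translate([390, 249, 0]) cube([3689, 234, 2922]); translate([1060, 249, 1309]) cube([561, 234, 1139]); }


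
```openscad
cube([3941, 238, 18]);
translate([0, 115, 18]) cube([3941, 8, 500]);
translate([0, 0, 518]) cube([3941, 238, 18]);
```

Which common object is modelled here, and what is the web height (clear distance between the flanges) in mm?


An I-beam. The web height is 500 mm.

Two wide flanges with a thin centred web — an I-beam. Overall 536 mm minus two 18 mm flanges gives a web of 536 − 2·18 = 500 mm.


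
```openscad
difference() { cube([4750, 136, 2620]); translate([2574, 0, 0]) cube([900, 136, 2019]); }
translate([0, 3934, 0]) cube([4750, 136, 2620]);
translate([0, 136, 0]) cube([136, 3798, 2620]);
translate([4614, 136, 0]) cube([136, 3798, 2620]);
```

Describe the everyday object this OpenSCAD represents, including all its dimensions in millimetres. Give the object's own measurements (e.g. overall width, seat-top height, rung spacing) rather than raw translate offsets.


A single room: four walls, each 2620 mm tall and 136 mm thick, enclosing an outside footprint 4750×4070 mm (x × y), no floor or roof. The front and back walls (−y and +y sides) run the full x-width; the side walls fit between their inner faces. A door opening 900 mm wide and 2019 mm tall is cut through the front wall from the floor up, its −x edge 2574 mm from the wall's −x end.


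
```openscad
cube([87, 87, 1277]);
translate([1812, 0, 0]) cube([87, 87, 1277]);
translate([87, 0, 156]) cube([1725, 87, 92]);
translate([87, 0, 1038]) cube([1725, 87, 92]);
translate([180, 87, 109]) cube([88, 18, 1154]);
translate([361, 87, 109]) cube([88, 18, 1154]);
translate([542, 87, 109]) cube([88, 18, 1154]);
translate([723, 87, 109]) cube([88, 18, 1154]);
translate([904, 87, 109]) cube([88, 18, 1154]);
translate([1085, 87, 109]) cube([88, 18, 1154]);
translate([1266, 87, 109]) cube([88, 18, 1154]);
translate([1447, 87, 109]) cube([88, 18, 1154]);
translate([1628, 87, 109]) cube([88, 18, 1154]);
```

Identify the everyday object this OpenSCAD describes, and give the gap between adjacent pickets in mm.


A fence section. The picket gap is 93 mm.

Two posts, two rails, 9 pickets — a fence section. Span 1725 mm holds 9 pickets of 88 mm with 10 equal gaps: ⌊(1725 − 9·88) / 10⌋ = 93 mm.


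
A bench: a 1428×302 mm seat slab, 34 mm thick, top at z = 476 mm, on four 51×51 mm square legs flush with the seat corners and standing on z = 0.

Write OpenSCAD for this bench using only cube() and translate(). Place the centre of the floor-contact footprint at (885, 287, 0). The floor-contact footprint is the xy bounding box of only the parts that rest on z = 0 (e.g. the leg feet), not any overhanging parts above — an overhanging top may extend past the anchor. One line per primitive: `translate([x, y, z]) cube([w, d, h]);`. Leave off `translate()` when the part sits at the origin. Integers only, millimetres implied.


translate([171, 136, 442]) cube([1428, 302, 34]);
translate([171, 136, 0]) cube([51, 51, 442]);
translate([171, 387, 0]) cube([51, 51, 442]);
translate([1548, 136, 0]) cube([51, 51, 442]);
translate([1548, 387, 0]) cube([51, 51, 442]);


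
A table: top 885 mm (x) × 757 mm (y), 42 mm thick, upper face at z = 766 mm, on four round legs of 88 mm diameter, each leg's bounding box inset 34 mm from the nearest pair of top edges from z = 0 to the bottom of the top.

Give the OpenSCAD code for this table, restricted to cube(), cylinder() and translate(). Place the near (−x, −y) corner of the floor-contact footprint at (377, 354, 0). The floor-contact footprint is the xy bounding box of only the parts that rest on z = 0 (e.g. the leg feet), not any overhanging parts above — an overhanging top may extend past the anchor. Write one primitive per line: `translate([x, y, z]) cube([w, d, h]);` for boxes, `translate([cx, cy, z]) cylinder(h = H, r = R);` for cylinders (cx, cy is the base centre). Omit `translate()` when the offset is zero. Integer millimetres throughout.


translate([343, 320, 724]) cube([885, 757, 42]);
translate([421, 398, 0]) cylinder(h = 724, r = 44);
translate([1150, 398, 0]) cylinder(h = 724, r = 44);
translate([421, 999, 0]) cylinder(h = 724, r = 44);
translate([1150, 999, 0]) cylinder(h = 724, r = 44);


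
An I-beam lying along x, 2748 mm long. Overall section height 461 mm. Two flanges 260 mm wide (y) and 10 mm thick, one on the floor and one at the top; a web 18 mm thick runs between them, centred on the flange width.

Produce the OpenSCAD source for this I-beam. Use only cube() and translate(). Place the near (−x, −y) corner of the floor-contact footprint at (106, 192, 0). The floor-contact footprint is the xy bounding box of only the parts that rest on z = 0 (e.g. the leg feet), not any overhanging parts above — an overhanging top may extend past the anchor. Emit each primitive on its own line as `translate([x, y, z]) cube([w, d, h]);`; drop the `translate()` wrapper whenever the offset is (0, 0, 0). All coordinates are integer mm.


translate([106, 192, 0]) cube([2748, 260, 10]);
translate([106, 313, 10]) cube([2748, 18, 441]);
translate([106, 192, 451]) cube([2748, 260, 10]);


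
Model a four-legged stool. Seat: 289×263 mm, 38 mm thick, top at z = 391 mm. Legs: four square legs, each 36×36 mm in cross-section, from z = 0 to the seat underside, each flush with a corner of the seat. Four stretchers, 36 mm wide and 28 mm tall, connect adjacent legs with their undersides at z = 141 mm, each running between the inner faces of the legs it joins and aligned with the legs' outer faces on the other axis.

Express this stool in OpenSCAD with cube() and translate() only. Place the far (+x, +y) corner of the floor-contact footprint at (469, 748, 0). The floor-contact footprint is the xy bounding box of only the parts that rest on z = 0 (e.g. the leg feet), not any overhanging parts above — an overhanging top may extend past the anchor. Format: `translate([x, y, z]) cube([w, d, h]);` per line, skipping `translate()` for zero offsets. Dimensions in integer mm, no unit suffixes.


translate([180, 485, 353]) cube([289, 263, 38]);
translate([180, 485, 0]) cube([36, 36, 353]);
translate([433, 485, 0]) cube([36, 36, 353]);
translate([180, 712, 0]) cube([36, 36, 353]);
translate([433, 712, 0]) cube([36, 36, 353]);
translate([216, 485, 141]) cube([217, 36, 28]);
translate([216, 712, 141]) cube([217, 36, 28]);
translate([180, 521, 141]) cube([36, 191, 28]);
translate([433, 521, 141]) cube([36, 191, 28]);


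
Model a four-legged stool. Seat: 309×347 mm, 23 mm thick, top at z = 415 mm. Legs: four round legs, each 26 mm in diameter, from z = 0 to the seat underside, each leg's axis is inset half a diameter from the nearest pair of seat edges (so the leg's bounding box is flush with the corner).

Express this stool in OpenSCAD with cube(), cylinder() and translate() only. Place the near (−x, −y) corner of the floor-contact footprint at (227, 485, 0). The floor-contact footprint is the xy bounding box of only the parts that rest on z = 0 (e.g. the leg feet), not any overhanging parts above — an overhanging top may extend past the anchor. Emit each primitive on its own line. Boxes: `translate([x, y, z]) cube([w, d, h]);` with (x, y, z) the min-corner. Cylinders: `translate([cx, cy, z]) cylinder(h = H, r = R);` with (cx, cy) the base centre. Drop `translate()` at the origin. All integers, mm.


translate([227, 485, 392]) cube([309, 347, 23]);
translate([240, 498, 0]) cylinder(h = 392, r = 13);
translate([523, 498, 0]) cylinder(h = 392, r = 13);
translate([240, 819, 0]) cylinder(h = 392, r = 13);
translate([523, 819, 0]) cylinder(h = 392, r = 13);


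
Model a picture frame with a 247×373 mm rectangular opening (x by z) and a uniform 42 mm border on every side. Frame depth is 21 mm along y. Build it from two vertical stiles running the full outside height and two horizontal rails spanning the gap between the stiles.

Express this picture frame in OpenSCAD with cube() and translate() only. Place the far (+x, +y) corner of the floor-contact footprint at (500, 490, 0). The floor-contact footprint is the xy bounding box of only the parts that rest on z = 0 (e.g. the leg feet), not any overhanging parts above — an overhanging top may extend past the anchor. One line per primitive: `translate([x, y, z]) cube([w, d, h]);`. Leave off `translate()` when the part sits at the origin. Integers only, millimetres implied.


translate([169, 469, 0]) cube([42, 21, 457]);
translate([458, 469, 0]) cube([42, 21, 457]);
translate([211, 469, 0]) cube([247, 21, 42]);
translate([211, 469, 415]) cube([247, 21, 42]);


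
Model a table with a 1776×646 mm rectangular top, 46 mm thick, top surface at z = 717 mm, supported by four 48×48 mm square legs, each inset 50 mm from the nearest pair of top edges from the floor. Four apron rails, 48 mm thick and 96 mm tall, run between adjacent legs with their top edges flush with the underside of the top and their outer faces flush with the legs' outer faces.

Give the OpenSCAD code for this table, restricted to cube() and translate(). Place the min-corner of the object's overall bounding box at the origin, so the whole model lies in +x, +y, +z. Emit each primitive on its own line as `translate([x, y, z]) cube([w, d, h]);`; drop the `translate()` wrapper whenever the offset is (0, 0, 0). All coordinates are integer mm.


// leg_h = 717 - 46 = 671
// apron z = 671 - 96 = 575
translate([0, 0, 671]) cube([1776, 646, 46]);
translate([50, 50, 0]) cube([48, 48, 671]);
translate([1678, 50, 0]) cube([48, 48, 671]);
translate([50, 548, 0]) cube([48, 48, 671]);
translate([1678, 548, 0]) cube([48, 48, 671]);
translate([98, 50, 575]) cube([1580, 48, 96]);
translate([98, 548, 575]) cube([1580, 48, 96]);
translate([50, 98, 575]) cube([48, 450, 96]);
translate([1678, 98, 575]) cube([48, 450, 96]);


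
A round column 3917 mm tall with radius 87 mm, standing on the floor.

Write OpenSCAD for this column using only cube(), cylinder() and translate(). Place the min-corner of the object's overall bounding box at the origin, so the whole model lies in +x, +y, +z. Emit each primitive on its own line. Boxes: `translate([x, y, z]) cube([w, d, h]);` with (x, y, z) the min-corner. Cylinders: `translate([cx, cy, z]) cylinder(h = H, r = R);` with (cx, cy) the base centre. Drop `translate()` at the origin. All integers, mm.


translate([87, 87, 0]) cylinder(h = 3917, r = 87);


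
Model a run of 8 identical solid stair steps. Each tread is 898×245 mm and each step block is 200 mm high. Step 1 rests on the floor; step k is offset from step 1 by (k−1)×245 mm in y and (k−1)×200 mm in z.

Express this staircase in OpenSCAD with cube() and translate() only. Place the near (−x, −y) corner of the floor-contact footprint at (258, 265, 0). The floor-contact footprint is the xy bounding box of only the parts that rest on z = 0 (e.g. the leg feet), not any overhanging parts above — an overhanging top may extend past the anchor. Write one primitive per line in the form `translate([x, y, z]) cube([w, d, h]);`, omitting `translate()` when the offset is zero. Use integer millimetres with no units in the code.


translate([258, 265, 0]) cube([898, 245, 200]);
translate([258, 510, 200]) cube([898, 245, 200]);
translate([258, 755, 400]) cube([898, 245, 200]);
translate([258, 1000, 600]) cube([898, 245, 200]);
translate([258, 1245, 800]) cube([898, 245, 200]);
translate([258, 1490, 1000]) cube([898, 245, 200]);
translate([258, 1735, 1200]) cube([898, 245, 200]);
translate([258, 1980, 1400]) cube([898, 245, 200]);


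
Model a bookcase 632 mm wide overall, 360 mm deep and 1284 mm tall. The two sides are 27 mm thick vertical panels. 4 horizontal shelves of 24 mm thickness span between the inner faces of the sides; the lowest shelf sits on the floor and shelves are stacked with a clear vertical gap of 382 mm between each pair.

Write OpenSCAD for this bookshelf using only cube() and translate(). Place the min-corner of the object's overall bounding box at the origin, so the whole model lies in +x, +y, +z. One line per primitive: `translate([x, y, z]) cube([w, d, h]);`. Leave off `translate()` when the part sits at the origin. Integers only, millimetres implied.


cube([27, 360, 1284]);
translate([605, 0, 0]) cube([27, 360, 1284]);
translate([27, 0, 0]) cube([578, 360, 24]);
translate([27, 0, 406]) cube([578, 360, 24]);
translate([27, 0, 812]) cube([578, 360, 24]);
translate([27, 0, 1218]) cube([578, 360, 24]);


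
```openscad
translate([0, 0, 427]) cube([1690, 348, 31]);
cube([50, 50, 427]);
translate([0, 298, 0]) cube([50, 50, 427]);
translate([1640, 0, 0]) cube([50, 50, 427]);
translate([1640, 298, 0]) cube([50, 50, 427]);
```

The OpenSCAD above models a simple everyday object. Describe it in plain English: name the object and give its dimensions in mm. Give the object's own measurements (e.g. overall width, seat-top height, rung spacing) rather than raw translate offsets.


A bench: a 1690×348 mm seat slab, 31 mm thick, top at z = 458 mm, on four 50×50 mm square legs flush with the seat corners and standing on z = 0.


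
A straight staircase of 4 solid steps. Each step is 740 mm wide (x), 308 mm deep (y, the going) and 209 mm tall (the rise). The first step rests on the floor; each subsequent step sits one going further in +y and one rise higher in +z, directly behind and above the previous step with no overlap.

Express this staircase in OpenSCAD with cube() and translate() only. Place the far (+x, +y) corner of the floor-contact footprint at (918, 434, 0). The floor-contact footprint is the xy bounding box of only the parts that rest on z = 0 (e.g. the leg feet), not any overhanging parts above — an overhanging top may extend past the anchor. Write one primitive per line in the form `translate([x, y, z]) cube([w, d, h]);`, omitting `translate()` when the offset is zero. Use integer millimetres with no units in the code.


translate([178, 126, 0]) cube([740, 308, 209]);
translate([178, 434, 209]) cube([740, 308, 209]);
translate([178, 742, 418]) cube([740, 308, 209]);
translate([178, 1050, 627]) cube([740, 308, 209]);


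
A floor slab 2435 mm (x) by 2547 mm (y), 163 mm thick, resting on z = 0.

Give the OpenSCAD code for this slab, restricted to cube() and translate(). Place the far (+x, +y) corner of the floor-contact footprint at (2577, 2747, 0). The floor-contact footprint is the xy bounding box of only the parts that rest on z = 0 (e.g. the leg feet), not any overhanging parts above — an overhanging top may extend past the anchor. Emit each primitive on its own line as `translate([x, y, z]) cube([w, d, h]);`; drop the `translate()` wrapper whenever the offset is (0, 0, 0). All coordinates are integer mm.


translate([142, 200, 0]) cube([2435, 2547, 163]);


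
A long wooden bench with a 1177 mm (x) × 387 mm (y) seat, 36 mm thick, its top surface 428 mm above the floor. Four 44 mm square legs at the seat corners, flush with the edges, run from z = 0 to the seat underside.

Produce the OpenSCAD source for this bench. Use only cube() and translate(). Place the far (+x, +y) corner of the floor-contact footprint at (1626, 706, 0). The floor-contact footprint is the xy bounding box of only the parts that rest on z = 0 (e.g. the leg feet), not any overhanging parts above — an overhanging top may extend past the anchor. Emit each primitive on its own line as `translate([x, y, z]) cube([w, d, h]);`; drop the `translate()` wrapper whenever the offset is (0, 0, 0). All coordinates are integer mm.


translate([449, 319, 392]) cube([1177, 387, 36]);
translate([449, 319, 0]) cube([44, 44, 392]);
translate([449, 662, 0]) cube([44, 44, 392]);
translate([1582, 319, 0]) cube([44, 44, 392]);
translate([1582, 662, 0]) cube([44, 44, 392]);


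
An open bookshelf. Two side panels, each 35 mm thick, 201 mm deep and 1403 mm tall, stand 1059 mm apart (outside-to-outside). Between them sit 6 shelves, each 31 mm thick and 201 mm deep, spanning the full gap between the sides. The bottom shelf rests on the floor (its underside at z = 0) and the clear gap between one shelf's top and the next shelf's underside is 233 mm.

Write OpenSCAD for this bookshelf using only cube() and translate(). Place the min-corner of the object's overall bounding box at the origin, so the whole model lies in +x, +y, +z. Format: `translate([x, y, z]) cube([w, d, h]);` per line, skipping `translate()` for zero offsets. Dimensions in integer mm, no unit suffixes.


cube([35, 201, 1403]);
translate([1024, 0, 0]) cube([35, 201, 1403]);
translate([35, 0, 0]) cube([989, 201, 31]);
translate([35, 0, 264]) cube([989, 201, 31]);
translate([35, 0, 528]) cube([989, 201, 31]);
translate([35, 0, 792]) cube([989, 201, 31]);
translate([35, 0, 1056]) cube([989, 201, 31]);
translate([35, 0, 1320]) cube([989, 201, 31]);


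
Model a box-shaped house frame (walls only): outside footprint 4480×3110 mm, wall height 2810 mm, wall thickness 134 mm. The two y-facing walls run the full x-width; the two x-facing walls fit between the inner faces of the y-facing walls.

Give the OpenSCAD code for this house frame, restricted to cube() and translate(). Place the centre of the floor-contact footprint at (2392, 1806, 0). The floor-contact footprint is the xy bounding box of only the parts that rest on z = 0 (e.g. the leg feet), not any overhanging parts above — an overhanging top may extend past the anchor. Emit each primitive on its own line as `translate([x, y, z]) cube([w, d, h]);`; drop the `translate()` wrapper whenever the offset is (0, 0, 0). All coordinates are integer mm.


translate([152, 251, 0]) cube([4480, 134, 2810]);
translate([152, 3227, 0]) cube([4480, 134, 2810]);
translate([152, 385, 0]) cube([134, 2842, 2810]);
translate([4498, 385, 0]) cube([134, 2842, 2810]);


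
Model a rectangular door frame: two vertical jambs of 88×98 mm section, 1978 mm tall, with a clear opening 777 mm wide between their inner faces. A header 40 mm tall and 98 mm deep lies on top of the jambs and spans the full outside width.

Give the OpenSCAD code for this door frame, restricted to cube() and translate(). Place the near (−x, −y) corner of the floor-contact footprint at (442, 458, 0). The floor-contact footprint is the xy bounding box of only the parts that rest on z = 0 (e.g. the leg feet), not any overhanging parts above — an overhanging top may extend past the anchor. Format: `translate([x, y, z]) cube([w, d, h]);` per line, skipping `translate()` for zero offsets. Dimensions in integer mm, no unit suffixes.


translate([442, 458, 0]) cube([88, 98, 1978]);
translate([1307, 458, 0]) cube([88, 98, 1978]);
translate([442, 458, 1978]) cube([953, 98, 40]);


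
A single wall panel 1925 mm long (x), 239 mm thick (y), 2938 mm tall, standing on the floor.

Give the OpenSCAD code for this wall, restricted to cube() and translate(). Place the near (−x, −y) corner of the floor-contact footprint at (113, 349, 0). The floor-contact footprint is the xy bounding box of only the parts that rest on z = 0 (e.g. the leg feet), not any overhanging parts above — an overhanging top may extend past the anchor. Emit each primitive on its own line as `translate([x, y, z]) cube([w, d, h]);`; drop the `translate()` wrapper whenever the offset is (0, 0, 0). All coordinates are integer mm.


translate([113, 349, 0]) cube([1925, 239, 2938]);


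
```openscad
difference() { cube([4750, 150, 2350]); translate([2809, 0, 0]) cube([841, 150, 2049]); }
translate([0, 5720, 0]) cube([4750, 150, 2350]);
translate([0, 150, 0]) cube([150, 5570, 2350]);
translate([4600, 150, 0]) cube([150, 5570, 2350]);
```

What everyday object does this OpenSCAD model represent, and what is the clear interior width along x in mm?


A single room. The interior width is 4450 mm.

Four walls enclosing a rectangle with a door in the front wall — a room. Outside width 4750 minus two 150 mm walls gives 4450 mm.


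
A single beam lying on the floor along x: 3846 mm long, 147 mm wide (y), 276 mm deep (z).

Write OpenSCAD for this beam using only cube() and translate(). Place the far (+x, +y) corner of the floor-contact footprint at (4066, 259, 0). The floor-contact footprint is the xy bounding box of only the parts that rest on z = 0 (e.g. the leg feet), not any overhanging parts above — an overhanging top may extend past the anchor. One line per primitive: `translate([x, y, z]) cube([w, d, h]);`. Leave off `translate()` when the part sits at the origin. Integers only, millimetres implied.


translate([220, 112, 0]) cube([3846, 147, 276]);


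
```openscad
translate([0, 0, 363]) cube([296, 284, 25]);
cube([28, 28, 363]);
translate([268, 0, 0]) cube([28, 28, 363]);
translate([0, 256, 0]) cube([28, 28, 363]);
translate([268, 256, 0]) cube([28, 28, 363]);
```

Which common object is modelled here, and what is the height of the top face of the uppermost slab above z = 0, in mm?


A stool. The seat height is 388 mm.

A 296×284×25 slab at z = 363 on four corner posts — a stool. The seat top is 363 + 25 = 388 mm.


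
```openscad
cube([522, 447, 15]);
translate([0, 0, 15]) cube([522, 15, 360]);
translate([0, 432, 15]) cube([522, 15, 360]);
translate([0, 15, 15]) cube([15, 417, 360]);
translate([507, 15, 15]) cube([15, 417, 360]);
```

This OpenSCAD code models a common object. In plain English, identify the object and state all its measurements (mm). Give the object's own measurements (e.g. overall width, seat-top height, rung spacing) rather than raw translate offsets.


An open-topped rectangular box: outside dimensions 522×447×375 mm, with a uniform wall and base thickness of 15 mm. The base is a full 522×447 slab on the floor; four walls sit on top of the base. The front and back walls (the −y and +y sides) span the full width; the two side walls fit between them.


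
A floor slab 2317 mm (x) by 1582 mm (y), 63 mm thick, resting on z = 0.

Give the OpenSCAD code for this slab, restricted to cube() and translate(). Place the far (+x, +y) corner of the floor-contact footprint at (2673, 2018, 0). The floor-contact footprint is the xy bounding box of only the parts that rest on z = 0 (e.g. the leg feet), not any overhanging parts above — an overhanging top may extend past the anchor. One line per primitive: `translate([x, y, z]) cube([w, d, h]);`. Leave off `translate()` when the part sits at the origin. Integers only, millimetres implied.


translate([356, 436, 0]) cube([2317, 1582, 63]);


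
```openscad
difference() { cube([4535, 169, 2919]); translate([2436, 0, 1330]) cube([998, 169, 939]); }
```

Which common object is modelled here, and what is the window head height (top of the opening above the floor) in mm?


A wall with a window opening. The window head height is 2269 mm.

A wall with a rectangular opening subtracted — a window. Sill at z = 1330, opening 939 mm tall, so the head is at 1330 + 939 = 2269 mm.


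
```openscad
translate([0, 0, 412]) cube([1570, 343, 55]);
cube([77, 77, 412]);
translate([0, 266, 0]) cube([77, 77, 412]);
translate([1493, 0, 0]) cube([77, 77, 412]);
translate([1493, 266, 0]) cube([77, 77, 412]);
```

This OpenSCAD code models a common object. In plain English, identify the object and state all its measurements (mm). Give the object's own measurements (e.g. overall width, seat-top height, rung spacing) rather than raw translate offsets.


A bench: a 1570×343 mm seat slab, 55 mm thick, top at z = 467 mm, on four 77×77 mm square legs flush with the seat corners and standing on z = 0.


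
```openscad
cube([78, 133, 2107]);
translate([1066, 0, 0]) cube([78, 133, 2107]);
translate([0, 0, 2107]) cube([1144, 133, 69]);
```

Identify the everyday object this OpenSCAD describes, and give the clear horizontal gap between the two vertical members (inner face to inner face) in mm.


A door frame. The clear opening width is 988 mm.

Two 2107 mm tall posts with a header on top — a door frame. The left jamb is 78 mm wide at x = 0; the right jamb starts at x = 1066. The clear opening is 1066 − 78 = 988 mm.


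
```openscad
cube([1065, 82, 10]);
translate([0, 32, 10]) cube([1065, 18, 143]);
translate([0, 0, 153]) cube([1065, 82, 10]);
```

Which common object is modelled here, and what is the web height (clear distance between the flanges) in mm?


An I-beam. The web height is 143 mm.

Two wide flanges with a thin centred web — an I-beam. Overall 163 mm minus two 10 mm flanges gives a web of 163 − 2·10 = 143 mm.


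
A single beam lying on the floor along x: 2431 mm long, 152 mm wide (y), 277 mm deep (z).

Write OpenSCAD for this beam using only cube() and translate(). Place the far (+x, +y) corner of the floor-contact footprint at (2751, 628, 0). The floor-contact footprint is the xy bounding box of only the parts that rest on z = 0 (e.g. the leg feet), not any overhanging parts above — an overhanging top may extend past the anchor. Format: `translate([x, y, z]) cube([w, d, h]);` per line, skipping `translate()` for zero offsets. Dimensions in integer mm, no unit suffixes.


translate([320, 476, 0]) cube([2431, 152, 277]);


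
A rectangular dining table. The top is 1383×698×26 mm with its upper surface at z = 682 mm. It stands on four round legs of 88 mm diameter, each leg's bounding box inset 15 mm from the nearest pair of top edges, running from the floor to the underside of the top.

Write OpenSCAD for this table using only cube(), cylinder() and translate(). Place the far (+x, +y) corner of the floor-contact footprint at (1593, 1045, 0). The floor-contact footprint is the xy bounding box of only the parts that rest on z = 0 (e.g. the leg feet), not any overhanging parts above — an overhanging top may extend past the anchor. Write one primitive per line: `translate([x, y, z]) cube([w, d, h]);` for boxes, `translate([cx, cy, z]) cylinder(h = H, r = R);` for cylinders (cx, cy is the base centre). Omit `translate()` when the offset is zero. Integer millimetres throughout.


translate([225, 362, 656]) cube([1383, 698, 26]);
translate([284, 421, 0]) cylinder(h = 656, r = 44);
translate([1549, 421, 0]) cylinder(h = 656, r = 44);
translate([284, 1001, 0]) cylinder(h = 656, r = 44);
translate([1549, 1001, 0]) cylinder(h = 656, r = 44);


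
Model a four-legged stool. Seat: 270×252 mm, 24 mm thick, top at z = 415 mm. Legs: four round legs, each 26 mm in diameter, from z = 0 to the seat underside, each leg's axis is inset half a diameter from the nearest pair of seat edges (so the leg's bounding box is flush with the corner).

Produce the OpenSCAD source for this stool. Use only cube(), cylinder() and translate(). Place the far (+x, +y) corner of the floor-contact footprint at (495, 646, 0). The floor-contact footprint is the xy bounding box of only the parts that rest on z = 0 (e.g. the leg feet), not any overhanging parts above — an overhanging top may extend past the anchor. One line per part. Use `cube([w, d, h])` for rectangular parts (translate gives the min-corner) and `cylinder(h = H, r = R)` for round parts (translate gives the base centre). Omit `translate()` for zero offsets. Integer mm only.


// leg_h = 415 - 24 = 391
translate([225, 394, 391]) cube([270, 252, 24]);
translate([238, 407, 0]) cylinder(h = 391, r = 13);
translate([482, 407, 0]) cylinder(h = 391, r = 13);
translate([238, 633, 0]) cylinder(h = 391, r = 13);
translate([482, 633, 0]) cylinder(h = 391, r = 13);


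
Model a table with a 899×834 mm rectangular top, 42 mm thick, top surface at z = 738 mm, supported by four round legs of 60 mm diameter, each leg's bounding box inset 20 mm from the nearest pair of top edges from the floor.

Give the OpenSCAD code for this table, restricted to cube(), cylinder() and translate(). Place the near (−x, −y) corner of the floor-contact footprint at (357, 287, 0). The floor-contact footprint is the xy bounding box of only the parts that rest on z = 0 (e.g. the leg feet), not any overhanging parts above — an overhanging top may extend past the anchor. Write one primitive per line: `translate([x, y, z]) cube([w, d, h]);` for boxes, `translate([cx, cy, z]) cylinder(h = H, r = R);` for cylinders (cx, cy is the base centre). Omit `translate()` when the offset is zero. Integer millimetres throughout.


// leg_h = 738 - 42 = 696
translate([337, 267, 696]) cube([899, 834, 42]);
translate([387, 317, 0]) cylinder(h = 696, r = 30);
translate([1186, 317, 0]) cylinder(h = 696, r = 30);
translate([387, 1051, 0]) cylinder(h = 696, r = 30);
translate([1186, 1051, 0]) cylinder(h = 696, r = 30);


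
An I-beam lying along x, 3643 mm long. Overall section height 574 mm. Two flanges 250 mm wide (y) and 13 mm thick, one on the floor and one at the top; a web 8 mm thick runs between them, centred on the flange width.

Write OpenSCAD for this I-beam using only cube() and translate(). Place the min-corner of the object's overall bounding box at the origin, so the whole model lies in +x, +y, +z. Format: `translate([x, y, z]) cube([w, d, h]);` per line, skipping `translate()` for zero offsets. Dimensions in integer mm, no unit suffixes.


cube([3643, 250, 13]);
translate([0, 121, 13]) cube([3643, 8, 548]);
translate([0, 0, 561]) cube([3643, 250, 13]);


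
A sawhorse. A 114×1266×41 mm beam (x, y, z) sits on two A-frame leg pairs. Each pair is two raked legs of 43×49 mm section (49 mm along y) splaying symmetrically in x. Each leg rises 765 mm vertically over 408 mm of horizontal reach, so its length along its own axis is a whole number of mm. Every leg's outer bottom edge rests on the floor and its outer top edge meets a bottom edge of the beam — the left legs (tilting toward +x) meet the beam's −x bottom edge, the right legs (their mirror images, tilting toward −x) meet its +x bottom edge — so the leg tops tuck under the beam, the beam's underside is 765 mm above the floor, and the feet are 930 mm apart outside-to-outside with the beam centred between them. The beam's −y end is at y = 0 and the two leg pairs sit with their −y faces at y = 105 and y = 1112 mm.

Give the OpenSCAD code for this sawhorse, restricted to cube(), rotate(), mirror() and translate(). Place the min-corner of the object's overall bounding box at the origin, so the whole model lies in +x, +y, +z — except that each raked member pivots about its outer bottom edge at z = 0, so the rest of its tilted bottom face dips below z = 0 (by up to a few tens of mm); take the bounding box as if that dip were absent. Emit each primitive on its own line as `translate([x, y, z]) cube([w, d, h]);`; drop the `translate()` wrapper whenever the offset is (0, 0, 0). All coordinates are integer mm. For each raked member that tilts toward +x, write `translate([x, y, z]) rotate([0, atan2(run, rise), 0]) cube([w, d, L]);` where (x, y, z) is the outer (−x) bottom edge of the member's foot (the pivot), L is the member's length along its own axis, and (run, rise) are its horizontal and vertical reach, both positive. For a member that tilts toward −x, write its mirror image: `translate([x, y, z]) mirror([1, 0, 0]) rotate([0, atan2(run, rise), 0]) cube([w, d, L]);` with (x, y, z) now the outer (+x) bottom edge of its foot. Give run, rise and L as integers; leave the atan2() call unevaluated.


translate([408, 0, 765]) cube([114, 1266, 41]);
translate([0, 105, 0]) rotate([0, atan2(408, 765), 0]) cube([43, 49, 867]);
translate([930, 105, 0]) mirror([1, 0, 0]) rotate([0, atan2(408, 765), 0]) cube([43, 49, 867]);
translate([0, 1112, 0]) rotate([0, atan2(408, 765), 0]) cube([43, 49, 867]);
translate([930, 1112, 0]) mirror([1, 0, 0]) rotate([0, atan2(408, 765), 0]) cube([43, 49, 867]);


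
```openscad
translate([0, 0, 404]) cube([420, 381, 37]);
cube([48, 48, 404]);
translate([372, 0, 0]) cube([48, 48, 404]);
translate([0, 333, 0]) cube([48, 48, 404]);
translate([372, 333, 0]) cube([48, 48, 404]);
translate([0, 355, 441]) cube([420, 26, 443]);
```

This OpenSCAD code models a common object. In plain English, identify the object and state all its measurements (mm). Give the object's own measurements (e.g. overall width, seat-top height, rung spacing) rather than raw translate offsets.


A chair. The seat is a 420×381×37 mm slab with its top at z = 441 mm, on four 48×48 mm corner legs (flush with the seat edges, standing on z = 0). A flat backrest 26 mm thick, 443 mm tall, spans the full seat width and rises from the seat top along its +y edge, rear face flush with the rear of the seat.


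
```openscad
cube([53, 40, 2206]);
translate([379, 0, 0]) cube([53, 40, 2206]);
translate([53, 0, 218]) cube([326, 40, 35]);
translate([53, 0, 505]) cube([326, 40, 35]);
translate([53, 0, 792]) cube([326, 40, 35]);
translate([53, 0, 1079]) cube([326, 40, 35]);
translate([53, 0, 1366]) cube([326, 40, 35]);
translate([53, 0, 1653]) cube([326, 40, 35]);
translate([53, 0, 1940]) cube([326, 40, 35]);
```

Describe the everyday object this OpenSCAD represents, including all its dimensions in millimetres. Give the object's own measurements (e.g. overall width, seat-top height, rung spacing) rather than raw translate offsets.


A straight ladder. Two 53×40 mm vertical rails, 2206 mm tall, stand 432 mm apart (outside-to-outside) with their front faces coplanar on the −y side. 7 rungs, each 40 mm deep and 35 mm tall, span between the inner faces of the rails, front faces flush with the rails. The lowest rung's underside is at z = 218 mm and rungs are spaced 287 mm apart (underside to underside).


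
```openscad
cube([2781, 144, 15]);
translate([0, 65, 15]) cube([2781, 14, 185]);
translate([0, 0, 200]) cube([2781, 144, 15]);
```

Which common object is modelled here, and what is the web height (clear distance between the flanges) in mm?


An I-beam. The web height is 185 mm.

Two wide flanges with a thin centred web — an I-beam. Overall 215 mm minus two 15 mm flanges gives a web of 215 − 2·15 = 185 mm.


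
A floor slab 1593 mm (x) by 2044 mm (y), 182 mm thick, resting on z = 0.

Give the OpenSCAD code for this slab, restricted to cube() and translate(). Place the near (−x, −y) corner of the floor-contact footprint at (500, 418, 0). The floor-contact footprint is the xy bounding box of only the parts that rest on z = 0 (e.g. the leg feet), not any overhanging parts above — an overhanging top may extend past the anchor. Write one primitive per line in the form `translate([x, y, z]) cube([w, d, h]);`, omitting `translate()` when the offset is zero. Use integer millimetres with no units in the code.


translate([500, 418, 0]) cube([1593, 2044, 182]);


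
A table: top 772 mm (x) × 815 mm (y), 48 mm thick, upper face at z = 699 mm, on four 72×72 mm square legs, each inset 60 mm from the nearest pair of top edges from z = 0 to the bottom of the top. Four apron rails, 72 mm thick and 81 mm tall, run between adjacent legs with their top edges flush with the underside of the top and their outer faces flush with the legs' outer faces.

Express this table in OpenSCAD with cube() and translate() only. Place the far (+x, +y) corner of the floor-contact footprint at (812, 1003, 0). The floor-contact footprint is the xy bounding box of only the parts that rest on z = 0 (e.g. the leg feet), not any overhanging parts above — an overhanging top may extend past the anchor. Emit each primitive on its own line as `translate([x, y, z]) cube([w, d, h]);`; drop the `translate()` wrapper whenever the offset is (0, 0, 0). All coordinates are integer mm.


// leg_h = 699 - 48 = 651
// apron z = 651 - 81 = 570
translate([100, 248, 651]) cube([772, 815, 48]);
translate([160, 308, 0]) cube([72, 72, 651]);
translate([740, 308, 0]) cube([72, 72, 651]);
translate([160, 931, 0]) cube([72, 72, 651]);
translate([740, 931, 0]) cube([72, 72, 651]);
translate([232, 308, 570]) cube([508, 72, 81]);
translate([232, 931, 570]) cube([508, 72, 81]);
translate([160, 380, 570]) cube([72, 551, 81]);
translate([740, 380, 570]) cube([72, 551, 81]);


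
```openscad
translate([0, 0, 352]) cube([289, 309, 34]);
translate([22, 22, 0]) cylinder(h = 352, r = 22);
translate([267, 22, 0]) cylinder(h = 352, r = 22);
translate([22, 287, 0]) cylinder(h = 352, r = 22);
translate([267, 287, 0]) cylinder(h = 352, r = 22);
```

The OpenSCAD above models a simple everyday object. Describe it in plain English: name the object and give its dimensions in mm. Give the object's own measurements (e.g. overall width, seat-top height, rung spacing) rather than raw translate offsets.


A four-legged stool. The seat is a 289×309×34 mm slab whose top surface is at z = 386 mm; four round legs, each 44 mm in diameter, run from the floor (z = 0) to the underside of the seat, each leg's axis is inset half a diameter from the nearest pair of seat edges (so the leg's bounding box is flush with the corner).
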